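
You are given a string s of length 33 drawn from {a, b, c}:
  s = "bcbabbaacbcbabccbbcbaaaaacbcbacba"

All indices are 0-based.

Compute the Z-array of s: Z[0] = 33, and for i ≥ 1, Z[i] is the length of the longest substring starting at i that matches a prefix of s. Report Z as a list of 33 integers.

[33, 0, 1, 0, 1, 1, 0, 0, 0, 5, 0, 1, 0, 2, 0, 0, 1, 4, 0, 1, 0, 0, 0, 0, 0, 0, 4, 0, 1, 0, 0, 1, 0]

Z[0]=33
i=1: outside box; Z[1]=0
i=2: outside box; Z[2]=1 grow→box=[2,3)
i=3: outside box; Z[3]=0
i=4: outside box; Z[4]=1 grow→box=[4,5)
i=5: outside box; Z[5]=1 grow→box=[5,6)
i=6: outside box; Z[6]=0
i=7: outside box; Z[7]=0
i=8: outside box; Z[8]=0
i=9: outside box; Z[9]=5 grow→box=[9,14)
i=10: min(r-i=4, Z[1]=0)=0; Z[10]=0
i=11: min(r-i=3, Z[2]=1)=1; Z[11]=1
i=12: min(r-i=2, Z[3]=0)=0; Z[12]=0
i=13: min(r-i=1, Z[4]=1)=1; Z[13]=2 grow→box=[13,15)
i=14: min(r-i=1, Z[1]=0)=0; Z[14]=0
i=15: outside box; Z[15]=0
i=16: outside box; Z[16]=1 grow→box=[16,17)
i=17: outside box; Z[17]=4 grow→box=[17,21)
i=18: min(r-i=3, Z[1]=0)=0; Z[18]=0
i=19: min(r-i=2, Z[2]=1)=1; Z[19]=1
i=20: min(r-i=1, Z[3]=0)=0; Z[20]=0
i=21: outside box; Z[21]=0
i=22: outside box; Z[22]=0
i=23: outside box; Z[23]=0
i=24: outside box; Z[24]=0
i=25: outside box; Z[25]=0
i=26: outside box; Z[26]=4 grow→box=[26,30)
i=27: min(r-i=3, Z[1]=0)=0; Z[27]=0
i=28: min(r-i=2, Z[2]=1)=1; Z[28]=1
i=29: min(r-i=1, Z[3]=0)=0; Z[29]=0
i=30: outside box; Z[30]=0
i=31: outside box; Z[31]=1 grow→box=[31,32)
i=32: outside box; Z[32]=0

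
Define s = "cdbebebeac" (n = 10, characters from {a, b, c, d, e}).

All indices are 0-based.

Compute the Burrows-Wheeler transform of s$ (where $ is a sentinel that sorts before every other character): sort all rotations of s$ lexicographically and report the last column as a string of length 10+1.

rank  rotation     last
    0  $cdbebebeac  c
    1  ac$cdbebebe  e
    2  beac$cdbebe  e
    3  bebeac$cdbe  e
    4  bebebeac$cd  d
    5  c$cdbebebea  a
    6  cdbebebeac$  $
    7  dbebebeac$c  c
    8  eac$cdbebeb  b
    9  ebeac$cdbeb  b
   10  ebebeac$cdb  b

ceeeda$cbbb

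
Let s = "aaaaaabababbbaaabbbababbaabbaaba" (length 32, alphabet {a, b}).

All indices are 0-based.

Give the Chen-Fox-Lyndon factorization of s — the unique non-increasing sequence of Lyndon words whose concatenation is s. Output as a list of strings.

["aaaaaabababbbaaabbbababbaabbaab", "a"]

emit factor 1: 'aaaaaabababbbaaabbbababbaabbaab' (i=0, period=31)
emit factor 2: 'a' (i=31, period=1)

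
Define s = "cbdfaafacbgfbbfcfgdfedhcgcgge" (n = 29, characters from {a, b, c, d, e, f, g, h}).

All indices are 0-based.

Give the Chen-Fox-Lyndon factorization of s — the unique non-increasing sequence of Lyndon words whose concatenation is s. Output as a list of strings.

emit factor 1: 'c' (i=0, period=1)
emit factor 2: 'bdf' (i=1, period=3)
emit factor 3: 'aafacbgfbbfcfgdfedhcgcgge' (i=4, period=25)

["c", "bdf", "aafacbgfbbfcfgdfedhcgcgge"]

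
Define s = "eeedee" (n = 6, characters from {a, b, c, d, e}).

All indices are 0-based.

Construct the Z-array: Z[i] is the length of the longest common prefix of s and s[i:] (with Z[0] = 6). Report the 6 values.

[6, 2, 1, 0, 2, 1]

Z[0]=6
i=1: i≥r, start 0; Z[1]=2 grow→box=[1,3)
i=2: min(r-i=1, Z[1]=2)=1; Z[2]=1
i=3: i≥r, start 0; Z[3]=0
i=4: i≥r, start 0; Z[4]=2 grow→box=[4,6)
i=5: min(r-i=1, Z[1]=2)=1; Z[5]=1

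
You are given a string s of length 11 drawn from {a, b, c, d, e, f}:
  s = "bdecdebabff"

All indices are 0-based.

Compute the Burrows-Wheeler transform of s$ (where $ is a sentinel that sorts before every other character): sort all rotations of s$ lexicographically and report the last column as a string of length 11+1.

fbe$aecbddfb

rank  rotation      last
    0  $bdecdebabff  f
    1  abff$bdecdeb  b
    2  babff$bdecde  e
    3  bdecdebabff$  $
    4  bff$bdecdeba  a
    5  cdebabff$bde  e
    6  debabff$bdec  c
    7  decdebabff$b  b
    8  ebabff$bdecd  d
    9  ecdebabff$bd  d
   10  f$bdecdebabf  f
   11  ff$bdecdebab  b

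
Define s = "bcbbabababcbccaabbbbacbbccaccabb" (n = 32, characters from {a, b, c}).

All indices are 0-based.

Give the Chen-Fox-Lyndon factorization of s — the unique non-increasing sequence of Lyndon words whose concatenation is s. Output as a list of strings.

["bc", "b", "b", "abababcbcc", "aabbbbacbbccaccabb"]

emit factor 1: 'bc' (i=0, period=2)
emit factor 2: 'b' (i=2, period=1)
emit factor 3: 'b' (i=3, period=1)
emit factor 4: 'abababcbcc' (i=4, period=10)
emit factor 5: 'aabbbbacbbccaccabb' (i=14, period=18)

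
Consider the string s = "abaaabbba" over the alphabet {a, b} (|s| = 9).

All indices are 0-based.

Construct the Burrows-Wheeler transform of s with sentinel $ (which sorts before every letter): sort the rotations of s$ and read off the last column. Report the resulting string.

rank  rotation    last
    0  $abaaabbba  a
    1  a$abaaabbb  b
    2  aaabbba$ab  b
    3  aabbba$aba  a
    4  abaaabbba$  $
    5  abbba$abaa  a
    6  ba$abaaabb  b
    7  baaabbba$a  a
    8  bba$abaaab  b
    9  bbba$abaaa  a

abba$ababa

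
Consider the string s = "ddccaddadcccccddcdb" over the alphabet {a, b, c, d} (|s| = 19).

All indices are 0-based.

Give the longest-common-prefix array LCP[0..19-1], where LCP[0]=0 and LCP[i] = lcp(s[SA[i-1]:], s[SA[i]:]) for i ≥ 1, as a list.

sorted suffixes:
  #0 SA[0]=7  'adcccccddcdb'
  #1 SA[1]=4  'addadcccccddcdb'
  #2 SA[2]=18  'b'
  #3 SA[3]=3  'caddadcccccddcdb'
  #4 SA[4]=2  'ccaddadcccccddcdb'
  #5 SA[5]=9  'cccccddcdb'
  #6 SA[6]=10  'ccccddcdb'
  #7 SA[7]=11  'cccddcdb'
  #8 SA[8]=12  'ccddcdb'
  #9 SA[9]=16  'cdb'
  #10 SA[10]=13  'cddcdb'
  #11 SA[11]=6  'dadcccccddcdb'
  #12 SA[12]=17  'db'
  #13 SA[13]=1  'dccaddadcccccddcdb'
  #14 SA[14]=8  'dcccccddcdb'
  #15 SA[15]=15  'dcdb'
  #16 SA[16]=5  'ddadcccccddcdb'
  #17 SA[17]=0  'ddccaddadcccccddcdb'
  #18 SA[18]=14  'ddcdb'

SA = [7, 4, 18, 3, 2, 9, 10, 11, 12, 16, 13, 6, 17, 1, 8, 15, 5, 0, 14]
[i] adj suffixes → lcp
  [1] 7/4 → 2 ('ad')
  [2] 4/18 → 0 ('')
  [3] 18/3 → 0 ('')
  [4] 3/2 → 1 ('c')
  [5] 2/9 → 2 ('cc')
  [6] 9/10 → 4 ('cccc')
  [7] 10/11 → 3 ('ccc')
  [8] 11/12 → 2 ('cc')
  [9] 12/16 → 1 ('c')
  [10] 16/13 → 2 ('cd')
  [11] 13/6 → 0 ('')
  [12] 6/17 → 1 ('d')
  [13] 17/1 → 1 ('d')
  [14] 1/8 → 3 ('dcc')
  [15] 8/15 → 2 ('dc')
  [16] 15/5 → 1 ('d')
  [17] 5/0 → 2 ('dd')
  [18] 0/14 → 3 ('ddc')

[0, 2, 0, 0, 1, 2, 4, 3, 2, 1, 2, 0, 1, 1, 3, 2, 1, 2, 3]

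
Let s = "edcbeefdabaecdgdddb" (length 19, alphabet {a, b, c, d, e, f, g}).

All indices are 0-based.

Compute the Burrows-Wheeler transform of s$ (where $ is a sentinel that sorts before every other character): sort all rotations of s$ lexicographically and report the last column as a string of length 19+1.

rank  rotation              last
    0  $edcbeefdabaecdgdddb  b
    1  abaecdgdddb$edcbeefd  d
    2  aecdgdddb$edcbeefdab  b
    3  b$edcbeefdabaecdgddd  d
    4  baecdgdddb$edcbeefda  a
    5  beefdabaecdgdddb$edc  c
    6  cbeefdabaecdgdddb$ed  d
    7  cdgdddb$edcbeefdabae  e
    8  dabaecdgdddb$edcbeef  f
    9  db$edcbeefdabaecdgdd  d
   10  dcbeefdabaecdgdddb$e  e
   11  ddb$edcbeefdabaecdgd  d
   12  dddb$edcbeefdabaecdg  g
   13  dgdddb$edcbeefdabaec  c
   14  ecdgdddb$edcbeefdaba  a
   15  edcbeefdabaecdgdddb$  $
   16  eefdabaecdgdddb$edcb  b
   17  efdabaecdgdddb$edcbe  e
   18  fdabaecdgdddb$edcbee  e
   19  gdddb$edcbeefdabaecd  d

bdbdacdefdedgca$beed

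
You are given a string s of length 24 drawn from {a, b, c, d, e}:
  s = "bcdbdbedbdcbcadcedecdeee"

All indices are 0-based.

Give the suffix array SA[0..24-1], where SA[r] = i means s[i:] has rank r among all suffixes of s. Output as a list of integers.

rank | idx | suffix
   0 |  13 | adcedecdeee
   1 |  11 | bcadcedecdeee
   2 |   0 | bcdbdbedbdcbcadcedecdeee
   3 |   3 | bdbedbdcbcadcedecdeee
   4 |   8 | bdcbcadcedecdeee
   5 |   5 | bedbdcbcadcedecdeee
   6 |  12 | cadcedecdeee
   7 |  10 | cbcadcedecdeee
   8 |   1 | cdbdbedbdcbcadcedecdeee
   9 |  19 | cdeee
  10 |  15 | cedecdeee
  11 |   2 | dbdbedbdcbcadcedecdeee
  12 |   7 | dbdcbcadcedecdeee
  13 |   4 | dbedbdcbcadcedecdeee
  14 |   9 | dcbcadcedecdeee
  15 |  14 | dcedecdeee
  16 |  17 | decdeee
  17 |  20 | deee
  18 |  23 | e
  19 |  18 | ecdeee
  20 |   6 | edbdcbcadcedecdeee
  21 |  16 | edecdeee
  22 |  22 | ee
  23 |  21 | eee

[13, 11, 0, 3, 8, 5, 12, 10, 1, 19, 15, 2, 7, 4, 9, 14, 17, 20, 23, 18, 6, 16, 22, 21]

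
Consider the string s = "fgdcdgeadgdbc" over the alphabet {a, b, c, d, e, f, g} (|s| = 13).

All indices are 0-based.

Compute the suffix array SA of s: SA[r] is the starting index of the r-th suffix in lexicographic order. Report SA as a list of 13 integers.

[7, 11, 12, 3, 10, 2, 8, 4, 6, 0, 9, 1, 5]

rank | idx | suffix
   0 |   7 | adgdbc
   1 |  11 | bc
   2 |  12 | c
   3 |   3 | cdgeadgdbc
   4 |  10 | dbc
   5 |   2 | dcdgeadgdbc
   6 |   8 | dgdbc
   7 |   4 | dgeadgdbc
   8 |   6 | eadgdbc
   9 |   0 | fgdcdgeadgdbc
  10 |   9 | gdbc
  11 |   1 | gdcdgeadgdbc
  12 |   5 | geadgdbc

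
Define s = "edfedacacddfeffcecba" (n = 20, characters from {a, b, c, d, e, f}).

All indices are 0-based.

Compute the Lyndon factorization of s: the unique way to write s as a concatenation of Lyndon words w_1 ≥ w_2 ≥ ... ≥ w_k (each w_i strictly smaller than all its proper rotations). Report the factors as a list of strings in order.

["e", "dfe", "d", "acacddfeffcecb", "a"]

emit factor 1: 'e' (i=0, period=1)
emit factor 2: 'dfe' (i=1, period=3)
emit factor 3: 'd' (i=4, period=1)
emit factor 4: 'acacddfeffcecb' (i=5, period=14)
emit factor 5: 'a' (i=19, period=1)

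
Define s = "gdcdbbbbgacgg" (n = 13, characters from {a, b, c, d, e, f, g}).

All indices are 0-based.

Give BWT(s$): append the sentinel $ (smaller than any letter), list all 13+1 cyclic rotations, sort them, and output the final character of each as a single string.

rank  rotation        last
    0  $gdcdbbbbgacgg  g
    1  acgg$gdcdbbbbg  g
    2  bbbbgacgg$gdcd  d
    3  bbbgacgg$gdcdb  b
    4  bbgacgg$gdcdbb  b
    5  bgacgg$gdcdbbb  b
    6  cdbbbbgacgg$gd  d
    7  cgg$gdcdbbbbga  a
    8  dbbbbgacgg$gdc  c
    9  dcdbbbbgacgg$g  g
   10  g$gdcdbbbbgacg  g
   11  gacgg$gdcdbbbb  b
   12  gdcdbbbbgacgg$  $
   13  gg$gdcdbbbbgac  c

ggdbbbdacggb$c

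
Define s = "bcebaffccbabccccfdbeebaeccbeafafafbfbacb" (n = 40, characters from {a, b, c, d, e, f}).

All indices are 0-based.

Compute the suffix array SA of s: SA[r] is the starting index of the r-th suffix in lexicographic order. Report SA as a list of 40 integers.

rank | idx | suffix
   0 |  10 | abccccfdbeebaeccbeafafafbfbacb
   1 |  37 | acb
   2 |  22 | aeccbeafafafbfbacb
   3 |  28 | afafafbfbacb
   4 |  30 | afafbfbacb
   5 |  32 | afbfbacb
   6 |   4 | affccbabccccfdbeebaeccbeafafafbfbacb
   7 |  39 | b
   8 |   9 | babccccfdbeebaeccbeafafafbfbacb
   9 |  36 | bacb
  10 |  21 | baeccbeafafafbfbacb
  11 |   3 | baffccbabccccfdbeebaeccbeafafafbfbacb
  12 |  11 | bccccfdbeebaeccbeafafafbfbacb
  13 |   0 | bcebaffccbabccccfdbeebaeccbeafafafbfbacb
  14 |  26 | beafafafbfbacb
  15 |  18 | beebaeccbeafafafbfbacb
  16 |  34 | bfbacb
  17 |  38 | cb
  18 |   8 | cbabccccfdbeebaeccbeafafafbfbacb
  19 |  25 | cbeafafafbfbacb
  20 |   7 | ccbabccccfdbeebaeccbeafafafbfbacb
  21 |  24 | ccbeafafafbfbacb
  22 |  12 | ccccfdbeebaeccbeafafafbfbacb
  23 |  13 | cccfdbeebaeccbeafafafbfbacb
  24 |  14 | ccfdbeebaeccbeafafafbfbacb
  25 |   1 | cebaffccbabccccfdbeebaeccbeafafafbfbacb
  26 |  15 | cfdbeebaeccbeafafafbfbacb
  27 |  17 | dbeebaeccbeafafafbfbacb
  28 |  27 | eafafafbfbacb
  29 |  20 | ebaeccbeafafafbfbacb
  30 |   2 | ebaffccbabccccfdbeebaeccbeafafafbfbacb
  31 |  23 | eccbeafafafbfbacb
  32 |  19 | eebaeccbeafafafbfbacb
  33 |  29 | fafafbfbacb
  34 |  31 | fafbfbacb
  35 |  35 | fbacb
  36 |  33 | fbfbacb
  37 |   6 | fccbabccccfdbeebaeccbeafafafbfbacb
  38 |  16 | fdbeebaeccbeafafafbfbacb
  39 |   5 | ffccbabccccfdbeebaeccbeafafafbfbacb

[10, 37, 22, 28, 30, 32, 4, 39, 9, 36, 21, 3, 11, 0, 26, 18, 34, 38, 8, 25, 7, 24, 12, 13, 14, 1, 15, 17, 27, 20, 2, 23, 19, 29, 31, 35, 33, 6, 16, 5]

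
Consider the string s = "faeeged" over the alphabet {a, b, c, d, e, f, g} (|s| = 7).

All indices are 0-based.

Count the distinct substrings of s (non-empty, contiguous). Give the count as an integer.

sorted suffixes:
  #0 SA[0]=1  'aeeged'
  #1 SA[1]=6  'd'
  #2 SA[2]=5  'ed'
  #3 SA[3]=2  'eeged'
  #4 SA[4]=3  'eged'
  #5 SA[5]=0  'faeeged'
  #6 SA[6]=4  'ged'

SA = [1, 6, 5, 2, 3, 0, 4]
rank  pair      lcp
   1  s[1:],s[6:]  0  ''
   2  s[6:],s[5:]  0  ''
   3  s[5:],s[2:]  1  'e'
   4  s[2:],s[3:]  1  'e'
   5  s[3:],s[0:]  0  ''
   6  s[0:],s[4:]  0  ''

n(n+1)/2 = 7·8/2 = 28
Σ LCP = 0 + 0 + 0 + 1 + 1 + 0 + 0 = 2
distinct = 28 − 2 = 26

26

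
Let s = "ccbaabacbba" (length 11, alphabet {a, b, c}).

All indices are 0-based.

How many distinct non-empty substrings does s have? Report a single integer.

55

rank | idx | suffix
   0 |  10 | a
   1 |   3 | aabacbba
   2 |   4 | abacbba
   3 |   6 | acbba
   4 |   9 | ba
   5 |   2 | baabacbba
   6 |   5 | bacbba
   7 |   8 | bba
   8 |   1 | cbaabacbba
   9 |   7 | cbba
  10 |   0 | ccbaabacbba

SA = [10, 3, 4, 6, 9, 2, 5, 8, 1, 7, 0]
i: (SA[i-1],SA[i]) lcp shared
  1: (10,3) 1 'a'
  2: (3,4) 1 'a'
  3: (4,6) 1 'a'
  4: (6,9) 0 ''
  5: (9,2) 2 'ba'
  6: (2,5) 2 'ba'
  7: (5,8) 1 'b'
  8: (8,1) 0 ''
  9: (1,7) 2 'cb'
  10: (7,0) 1 'c'

n(n+1)/2 = 11·12/2 = 66
Σ LCP = 0 + 1 + 1 + 1 + 0 + 2 + 2 + 1 + 0 + 2 + 1 = 11
distinct = 66 − 11 = 55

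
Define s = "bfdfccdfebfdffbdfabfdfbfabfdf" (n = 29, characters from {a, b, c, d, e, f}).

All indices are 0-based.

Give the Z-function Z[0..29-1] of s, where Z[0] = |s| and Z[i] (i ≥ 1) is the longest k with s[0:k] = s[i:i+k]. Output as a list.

Z[0]=29
i=1: i≥r, start 0; Z[1]=0
i=2: i≥r, start 0; Z[2]=0
i=3: i≥r, start 0; Z[3]=0
i=4: i≥r, start 0; Z[4]=0
i=5: i≥r, start 0; Z[5]=0
i=6: i≥r, start 0; Z[6]=0
i=7: i≥r, start 0; Z[7]=0
i=8: i≥r, start 0; Z[8]=0
i=9: i≥r, start 0; Z[9]=4 scan→box=[9,13)
i=10: min(r-i=3, Z[1]=0)=0; Z[10]=0
i=11: min(r-i=2, Z[2]=0)=0; Z[11]=0
i=12: min(r-i=1, Z[3]=0)=0; Z[12]=0
i=13: i≥r, start 0; Z[13]=0
i=14: i≥r, start 0; Z[14]=1 scan→box=[14,15)
i=15: i≥r, start 0; Z[15]=0
i=16: i≥r, start 0; Z[16]=0
i=17: i≥r, start 0; Z[17]=0
i=18: i≥r, start 0; Z[18]=4 scan→box=[18,22)
i=19: min(r-i=3, Z[1]=0)=0; Z[19]=0
i=20: min(r-i=2, Z[2]=0)=0; Z[20]=0
i=21: min(r-i=1, Z[3]=0)=0; Z[21]=0
i=22: i≥r, start 0; Z[22]=2 scan→box=[22,24)
i=23: min(r-i=1, Z[1]=0)=0; Z[23]=0
i=24: i≥r, start 0; Z[24]=0
i=25: i≥r, start 0; Z[25]=4 scan→box=[25,29)
i=26: min(r-i=3, Z[1]=0)=0; Z[26]=0
i=27: min(r-i=2, Z[2]=0)=0; Z[27]=0
i=28: min(r-i=1, Z[3]=0)=0; Z[28]=0

[29, 0, 0, 0, 0, 0, 0, 0, 0, 4, 0, 0, 0, 0, 1, 0, 0, 0, 4, 0, 0, 0, 2, 0, 0, 4, 0, 0, 0]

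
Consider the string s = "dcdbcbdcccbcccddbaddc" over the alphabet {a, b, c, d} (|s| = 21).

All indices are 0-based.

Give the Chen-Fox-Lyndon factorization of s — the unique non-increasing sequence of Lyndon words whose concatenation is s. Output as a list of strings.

["d", "cd", "bcbdcccbcccdd", "b", "addc"]

emit factor 1: 'd' (i=0, period=1)
emit factor 2: 'cd' (i=1, period=2)
emit factor 3: 'bcbdcccbcccdd' (i=3, period=13)
emit factor 4: 'b' (i=16, period=1)
emit factor 5: 'addc' (i=17, period=4)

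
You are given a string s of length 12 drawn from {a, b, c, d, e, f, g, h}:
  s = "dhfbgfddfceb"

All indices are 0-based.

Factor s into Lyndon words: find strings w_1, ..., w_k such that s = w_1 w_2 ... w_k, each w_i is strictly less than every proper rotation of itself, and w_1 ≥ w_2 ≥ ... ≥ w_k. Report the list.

emit factor 1: 'dhf' (i=0, period=3)
emit factor 2: 'bgfddfce' (i=3, period=8)
emit factor 3: 'b' (i=11, period=1)

["dhf", "bgfddfce", "b"]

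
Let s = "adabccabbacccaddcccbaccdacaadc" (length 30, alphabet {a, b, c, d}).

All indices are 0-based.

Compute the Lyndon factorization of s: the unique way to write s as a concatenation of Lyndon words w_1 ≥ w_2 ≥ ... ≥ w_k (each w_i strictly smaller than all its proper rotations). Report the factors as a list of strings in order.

emit factor 1: 'ad' (i=0, period=2)
emit factor 2: 'abcc' (i=2, period=4)
emit factor 3: 'abbacccaddcccbaccdac' (i=6, period=20)
emit factor 4: 'aadc' (i=26, period=4)

["ad", "abcc", "abbacccaddcccbaccdac", "aadc"]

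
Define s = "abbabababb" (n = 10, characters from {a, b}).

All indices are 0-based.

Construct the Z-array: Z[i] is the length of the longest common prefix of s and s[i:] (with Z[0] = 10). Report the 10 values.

[10, 0, 0, 2, 0, 2, 0, 3, 0, 0]

Z[0]=10
i=1: outside box; Z[1]=0
i=2: outside box; Z[2]=0
i=3: outside box; Z[3]=2 scan→box=[3,5)
i=4: min(r-i=1, Z[1]=0)=0; Z[4]=0
i=5: outside box; Z[5]=2 scan→box=[5,7)
i=6: min(r-i=1, Z[1]=0)=0; Z[6]=0
i=7: outside box; Z[7]=3 scan→box=[7,10)
i=8: min(r-i=2, Z[1]=0)=0; Z[8]=0
i=9: min(r-i=1, Z[2]=0)=0; Z[9]=0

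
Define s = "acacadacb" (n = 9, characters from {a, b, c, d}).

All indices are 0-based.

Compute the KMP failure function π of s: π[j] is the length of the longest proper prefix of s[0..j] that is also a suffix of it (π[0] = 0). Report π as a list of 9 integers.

π[0] = 0
j=1 s[j]='c': π[1]=0 (border '')
j=2 s[j]='a': π[2]=1 (border 'a')
j=3 s[j]='c': π[3]=2 (border 'ac')
j=4 s[j]='a': π[4]=3 (border 'aca')
j=5 s[j]='d': k: 3→1→0; π[5]=0 (border '')
j=6 s[j]='a': π[6]=1 (border 'a')
j=7 s[j]='c': π[7]=2 (border 'ac')
j=8 s[j]='b': k: 2→0; π[8]=0 (border '')

[0, 0, 1, 2, 3, 0, 1, 2, 0]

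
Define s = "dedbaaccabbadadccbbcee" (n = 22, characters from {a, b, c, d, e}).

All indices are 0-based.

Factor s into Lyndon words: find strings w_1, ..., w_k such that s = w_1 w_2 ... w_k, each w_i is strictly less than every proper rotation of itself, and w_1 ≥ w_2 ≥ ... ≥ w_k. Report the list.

emit factor 1: 'de' (i=0, period=2)
emit factor 2: 'd' (i=2, period=1)
emit factor 3: 'b' (i=3, period=1)
emit factor 4: 'aaccabbadadccbbcee' (i=4, period=18)

["de", "d", "b", "aaccabbadadccbbcee"]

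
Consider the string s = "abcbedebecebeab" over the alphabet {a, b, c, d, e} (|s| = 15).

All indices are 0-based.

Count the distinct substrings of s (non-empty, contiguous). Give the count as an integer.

rank→(start, suffix):
  0 → (13, 'ab')
  1 → (0, 'abcbedebecebeab')
  2 → (14, 'b')
  3 → (1, 'bcbedebecebeab')
  4 → (11, 'beab')
  5 → (7, 'becebeab')
  6 → (3, 'bedebecebeab')
  7 → (2, 'cbedebecebeab')
  8 → (9, 'cebeab')
  9 → (5, 'debecebeab')
  10 → (12, 'eab')
  11 → (10, 'ebeab')
  12 → (6, 'ebecebeab')
  13 → (8, 'ecebeab')
  14 → (4, 'edebecebeab')

SA = [13, 0, 14, 1, 11, 7, 3, 2, 9, 5, 12, 10, 6, 8, 4]
i: (SA[i-1],SA[i]) lcp shared
  1: (13,0) 2 'ab'
  2: (0,14) 0 ''
  3: (14,1) 1 'b'
  4: (1,11) 1 'b'
  5: (11,7) 2 'be'
  6: (7,3) 2 'be'
  7: (3,2) 0 ''
  8: (2,9) 1 'c'
  9: (9,5) 0 ''
  10: (5,12) 0 ''
  11: (12,10) 1 'e'
  12: (10,6) 3 'ebe'
  13: (6,8) 1 'e'
  14: (8,4) 1 'e'

n(n+1)/2 = 15·16/2 = 120
Σ LCP = 0 + 2 + 0 + 1 + 1 + 2 + 2 + 0 + 1 + 0 + 0 + 1 + 3 + 1 + 1 = 15
distinct = 120 − 15 = 105

105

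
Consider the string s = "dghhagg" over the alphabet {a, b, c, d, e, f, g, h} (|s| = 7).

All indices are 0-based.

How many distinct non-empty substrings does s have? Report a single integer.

sorted suffixes:
  #0 SA[0]=4  'agg'
  #1 SA[1]=0  'dghhagg'
  #2 SA[2]=6  'g'
  #3 SA[3]=5  'gg'
  #4 SA[4]=1  'ghhagg'
  #5 SA[5]=3  'hagg'
  #6 SA[6]=2  'hhagg'

SA = [4, 0, 6, 5, 1, 3, 2]
i: (SA[i-1],SA[i]) lcp shared
  1: (4,0) 0 ''
  2: (0,6) 0 ''
  3: (6,5) 1 'g'
  4: (5,1) 1 'g'
  5: (1,3) 0 ''
  6: (3,2) 1 'h'

n(n+1)/2 = 7·8/2 = 28
Σ LCP = 0 + 0 + 0 + 1 + 1 + 0 + 1 = 3
distinct = 28 − 3 = 25

25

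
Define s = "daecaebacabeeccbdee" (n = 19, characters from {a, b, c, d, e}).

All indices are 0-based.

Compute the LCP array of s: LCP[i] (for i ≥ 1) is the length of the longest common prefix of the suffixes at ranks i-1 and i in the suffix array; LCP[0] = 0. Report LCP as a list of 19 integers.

sorted suffixes:
  #0 SA[0]=9  'abeeccbdee'
  #1 SA[1]=7  'acabeeccbdee'
  #2 SA[2]=4  'aebacabeeccbdee'
  #3 SA[3]=1  'aecaebacabeeccbdee'
  #4 SA[4]=6  'bacabeeccbdee'
  #5 SA[5]=15  'bdee'
  #6 SA[6]=10  'beeccbdee'
  #7 SA[7]=8  'cabeeccbdee'
  #8 SA[8]=3  'caebacabeeccbdee'
  #9 SA[9]=14  'cbdee'
  #10 SA[10]=13  'ccbdee'
  #11 SA[11]=0  'daecaebacabeeccbdee'
  #12 SA[12]=16  'dee'
  #13 SA[13]=18  'e'
  #14 SA[14]=5  'ebacabeeccbdee'
  #15 SA[15]=2  'ecaebacabeeccbdee'
  #16 SA[16]=12  'eccbdee'
  #17 SA[17]=17  'ee'
  #18 SA[18]=11  'eeccbdee'

SA = [9, 7, 4, 1, 6, 15, 10, 8, 3, 14, 13, 0, 16, 18, 5, 2, 12, 17, 11]
rank  pair      lcp
   1  s[9:],s[7:]  1  'a'
   2  s[7:],s[4:]  1  'a'
   3  s[4:],s[1:]  2  'ae'
   4  s[1:],s[6:]  0  ''
   5  s[6:],s[15:]  1  'b'
   6  s[15:],s[10:]  1  'b'
   7  s[10:],s[8:]  0  ''
   8  s[8:],s[3:]  2  'ca'
   9  s[3:],s[14:]  1  'c'
  10  s[14:],s[13:]  1  'c'
  11  s[13:],s[0:]  0  ''
  12  s[0:],s[16:]  1  'd'
  13  s[16:],s[18:]  0  ''
  14  s[18:],s[5:]  1  'e'
  15  s[5:],s[2:]  1  'e'
  16  s[2:],s[12:]  2  'ec'
  17  s[12:],s[17:]  1  'e'
  18  s[17:],s[11:]  2  'ee'

[0, 1, 1, 2, 0, 1, 1, 0, 2, 1, 1, 0, 1, 0, 1, 1, 2, 1, 2]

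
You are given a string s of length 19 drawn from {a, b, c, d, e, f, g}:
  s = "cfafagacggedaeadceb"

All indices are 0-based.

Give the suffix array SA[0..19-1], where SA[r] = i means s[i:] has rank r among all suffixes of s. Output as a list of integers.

[6, 14, 12, 2, 4, 18, 16, 0, 7, 11, 15, 13, 17, 10, 1, 3, 5, 9, 8]

sorted suffixes:
  #0 SA[0]=6  'acggedaeadceb'
  #1 SA[1]=14  'adceb'
  #2 SA[2]=12  'aeadceb'
  #3 SA[3]=2  'afagacggedaeadceb'
  #4 SA[4]=4  'agacggedaeadceb'
  #5 SA[5]=18  'b'
  #6 SA[6]=16  'ceb'
  #7 SA[7]=0  'cfafagacggedaeadceb'
  #8 SA[8]=7  'cggedaeadceb'
  #9 SA[9]=11  'daeadceb'
  #10 SA[10]=15  'dceb'
  #11 SA[11]=13  'eadceb'
  #12 SA[12]=17  'eb'
  #13 SA[13]=10  'edaeadceb'
  #14 SA[14]=1  'fafagacggedaeadceb'
  #15 SA[15]=3  'fagacggedaeadceb'
  #16 SA[16]=5  'gacggedaeadceb'
  #17 SA[17]=9  'gedaeadceb'
  #18 SA[18]=8  'ggedaeadceb'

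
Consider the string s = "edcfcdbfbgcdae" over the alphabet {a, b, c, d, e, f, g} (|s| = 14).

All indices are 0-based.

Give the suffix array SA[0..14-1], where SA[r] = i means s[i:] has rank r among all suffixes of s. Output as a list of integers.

[12, 6, 8, 10, 4, 2, 11, 5, 1, 13, 0, 7, 3, 9]

rank | idx | suffix
   0 |  12 | ae
   1 |   6 | bfbgcdae
   2 |   8 | bgcdae
   3 |  10 | cdae
   4 |   4 | cdbfbgcdae
   5 |   2 | cfcdbfbgcdae
   6 |  11 | dae
   7 |   5 | dbfbgcdae
   8 |   1 | dcfcdbfbgcdae
   9 |  13 | e
  10 |   0 | edcfcdbfbgcdae
  11 |   7 | fbgcdae
  12 |   3 | fcdbfbgcdae
  13 |   9 | gcdae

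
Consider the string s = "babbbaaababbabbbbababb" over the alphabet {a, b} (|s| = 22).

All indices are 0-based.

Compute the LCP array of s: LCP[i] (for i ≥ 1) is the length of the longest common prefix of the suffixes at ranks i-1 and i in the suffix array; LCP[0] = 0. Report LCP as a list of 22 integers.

rank→(start, suffix):
  0 → (5, 'aaababbabbbbababb')
  1 → (6, 'aababbabbbbababb')
  2 → (17, 'ababb')
  3 → (7, 'ababbabbbbababb')
  4 → (19, 'abb')
  5 → (9, 'abbabbbbababb')
  6 → (1, 'abbbaaababbabbbbababb')
  7 → (12, 'abbbbababb')
  8 → (21, 'b')
  9 → (4, 'baaababbabbbbababb')
  10 → (16, 'bababb')
  11 → (18, 'babb')
  12 → (8, 'babbabbbbababb')
  13 → (0, 'babbbaaababbabbbbababb')
  14 → (11, 'babbbbababb')
  15 → (20, 'bb')
  16 → (3, 'bbaaababbabbbbababb')
  17 → (15, 'bbababb')
  18 → (10, 'bbabbbbababb')
  19 → (2, 'bbbaaababbabbbbababb')
  20 → (14, 'bbbababb')
  21 → (13, 'bbbbababb')

SA = [5, 6, 17, 7, 19, 9, 1, 12, 21, 4, 16, 18, 8, 0, 11, 20, 3, 15, 10, 2, 14, 13]
i: (SA[i-1],SA[i]) lcp shared
  1: (5,6) 2 'aa'
  2: (6,17) 1 'a'
  3: (17,7) 5 'ababb'
  4: (7,19) 2 'ab'
  5: (19,9) 3 'abb'
  6: (9,1) 3 'abb'
  7: (1,12) 4 'abbb'
  8: (12,21) 0 ''
  9: (21,4) 1 'b'
  10: (4,16) 2 'ba'
  11: (16,18) 3 'bab'
  12: (18,8) 4 'babb'
  13: (8,0) 4 'babb'
  14: (0,11) 5 'babbb'
  15: (11,20) 1 'b'
  16: (20,3) 2 'bb'
  17: (3,15) 3 'bba'
  18: (15,10) 4 'bbab'
  19: (10,2) 2 'bb'
  20: (2,14) 4 'bbba'
  21: (14,13) 3 'bbb'

[0, 2, 1, 5, 2, 3, 3, 4, 0, 1, 2, 3, 4, 4, 5, 1, 2, 3, 4, 2, 4, 3]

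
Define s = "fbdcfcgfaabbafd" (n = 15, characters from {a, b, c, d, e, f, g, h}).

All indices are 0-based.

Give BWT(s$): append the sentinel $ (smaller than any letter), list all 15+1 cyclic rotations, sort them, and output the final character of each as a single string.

rank  rotation          last
    0  $fbdcfcgfaabbafd  d
    1  aabbafd$fbdcfcgf  f
    2  abbafd$fbdcfcgfa  a
    3  afd$fbdcfcgfaabb  b
    4  bafd$fbdcfcgfaab  b
    5  bbafd$fbdcfcgfaa  a
    6  bdcfcgfaabbafd$f  f
    7  cfcgfaabbafd$fbd  d
    8  cgfaabbafd$fbdcf  f
    9  d$fbdcfcgfaabbaf  f
   10  dcfcgfaabbafd$fb  b
   11  faabbafd$fbdcfcg  g
   12  fbdcfcgfaabbafd$  $
   13  fcgfaabbafd$fbdc  c
   14  fd$fbdcfcgfaabba  a
   15  gfaabbafd$fbdcfc  c

dfabbafdffbg$cac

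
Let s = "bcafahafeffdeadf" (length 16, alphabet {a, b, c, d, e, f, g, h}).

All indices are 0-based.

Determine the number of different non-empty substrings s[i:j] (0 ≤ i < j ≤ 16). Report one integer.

sorted suffixes:
  #0 SA[0]=13  'adf'
  #1 SA[1]=2  'afahafeffdeadf'
  #2 SA[2]=6  'afeffdeadf'
  #3 SA[3]=4  'ahafeffdeadf'
  #4 SA[4]=0  'bcafahafeffdeadf'
  #5 SA[5]=1  'cafahafeffdeadf'
  #6 SA[6]=11  'deadf'
  #7 SA[7]=14  'df'
  #8 SA[8]=12  'eadf'
  #9 SA[9]=8  'effdeadf'
  #10 SA[10]=15  'f'
  #11 SA[11]=3  'fahafeffdeadf'
  #12 SA[12]=10  'fdeadf'
  #13 SA[13]=7  'feffdeadf'
  #14 SA[14]=9  'ffdeadf'
  #15 SA[15]=5  'hafeffdeadf'

SA = [13, 2, 6, 4, 0, 1, 11, 14, 12, 8, 15, 3, 10, 7, 9, 5]
[i] adj suffixes → lcp
  [1] 13/2 → 1 ('a')
  [2] 2/6 → 2 ('af')
  [3] 6/4 → 1 ('a')
  [4] 4/0 → 0 ('')
  [5] 0/1 → 0 ('')
  [6] 1/11 → 0 ('')
  [7] 11/14 → 1 ('d')
  [8] 14/12 → 0 ('')
  [9] 12/8 → 1 ('e')
  [10] 8/15 → 0 ('')
  [11] 15/3 → 1 ('f')
  [12] 3/10 → 1 ('f')
  [13] 10/7 → 1 ('f')
  [14] 7/9 → 1 ('f')
  [15] 9/5 → 0 ('')

n(n+1)/2 = 16·17/2 = 136
Σ LCP = 0 + 1 + 2 + 1 + 0 + 0 + 0 + 1 + 0 + 1 + 0 + 1 + 1 + 1 + 1 + 0 = 10
distinct = 136 − 10 = 126

126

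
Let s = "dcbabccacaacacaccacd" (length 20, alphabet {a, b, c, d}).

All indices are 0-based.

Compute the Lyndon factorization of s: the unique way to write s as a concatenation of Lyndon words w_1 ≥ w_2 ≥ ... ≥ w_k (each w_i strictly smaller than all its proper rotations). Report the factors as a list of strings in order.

emit factor 1: 'd' (i=0, period=1)
emit factor 2: 'c' (i=1, period=1)
emit factor 3: 'b' (i=2, period=1)
emit factor 4: 'abccac' (i=3, period=6)
emit factor 5: 'aacacaccacd' (i=9, period=11)

["d", "c", "b", "abccac", "aacacaccacd"]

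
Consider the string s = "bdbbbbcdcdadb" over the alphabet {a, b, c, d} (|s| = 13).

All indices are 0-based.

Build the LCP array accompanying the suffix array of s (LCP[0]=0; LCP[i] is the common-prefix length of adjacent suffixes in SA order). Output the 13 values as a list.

rank→(start, suffix):
  0 → (10, 'adb')
  1 → (12, 'b')
  2 → (2, 'bbbbcdcdadb')
  3 → (3, 'bbbcdcdadb')
  4 → (4, 'bbcdcdadb')
  5 → (5, 'bcdcdadb')
  6 → (0, 'bdbbbbcdcdadb')
  7 → (8, 'cdadb')
  8 → (6, 'cdcdadb')
  9 → (9, 'dadb')
  10 → (11, 'db')
  11 → (1, 'dbbbbcdcdadb')
  12 → (7, 'dcdadb')

SA = [10, 12, 2, 3, 4, 5, 0, 8, 6, 9, 11, 1, 7]
rank  pair      lcp
   1  s[10:],s[12:]  0  ''
   2  s[12:],s[2:]  1  'b'
   3  s[2:],s[3:]  3  'bbb'
   4  s[3:],s[4:]  2  'bb'
   5  s[4:],s[5:]  1  'b'
   6  s[5:],s[0:]  1  'b'
   7  s[0:],s[8:]  0  ''
   8  s[8:],s[6:]  2  'cd'
   9  s[6:],s[9:]  0  ''
  10  s[9:],s[11:]  1  'd'
  11  s[11:],s[1:]  2  'db'
  12  s[1:],s[7:]  1  'd'

[0, 0, 1, 3, 2, 1, 1, 0, 2, 0, 1, 2, 1]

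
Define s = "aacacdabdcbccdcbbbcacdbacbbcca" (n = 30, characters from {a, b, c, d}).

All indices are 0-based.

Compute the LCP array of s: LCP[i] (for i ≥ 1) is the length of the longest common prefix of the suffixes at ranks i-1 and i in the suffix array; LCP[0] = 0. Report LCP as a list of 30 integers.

[0, 1, 1, 1, 2, 2, 3, 0, 1, 2, 3, 1, 2, 3, 1, 0, 2, 4, 1, 3, 2, 1, 2, 1, 2, 2, 0, 1, 1, 3]

rank | idx | suffix
   0 |  29 | a
   1 |   0 | aacacdabdcbccdcbbbcacdbacbbcca
   2 |   6 | abdcbccdcbbbcacdbacbbcca
   3 |   1 | acacdabdcbccdcbbbcacdbacbbcca
   4 |  23 | acbbcca
   5 |   3 | acdabdcbccdcbbbcacdbacbbcca
   6 |  19 | acdbacbbcca
   7 |  22 | bacbbcca
   8 |  15 | bbbcacdbacbbcca
   9 |  16 | bbcacdbacbbcca
  10 |  25 | bbcca
  11 |  17 | bcacdbacbbcca
  12 |  26 | bcca
  13 |  10 | bccdcbbbcacdbacbbcca
  14 |   7 | bdcbccdcbbbcacdbacbbcca
  15 |  28 | ca
  16 |   2 | cacdabdcbccdcbbbcacdbacbbcca
  17 |  18 | cacdbacbbcca
  18 |  14 | cbbbcacdbacbbcca
  19 |  24 | cbbcca
  20 |   9 | cbccdcbbbcacdbacbbcca
  21 |  27 | cca
  22 |  11 | ccdcbbbcacdbacbbcca
  23 |   4 | cdabdcbccdcbbbcacdbacbbcca
  24 |  20 | cdbacbbcca
  25 |  12 | cdcbbbcacdbacbbcca
  26 |   5 | dabdcbccdcbbbcacdbacbbcca
  27 |  21 | dbacbbcca
  28 |  13 | dcbbbcacdbacbbcca
  29 |   8 | dcbccdcbbbcacdbacbbcca

SA = [29, 0, 6, 1, 23, 3, 19, 22, 15, 16, 25, 17, 26, 10, 7, 28, 2, 18, 14, 24, 9, 27, 11, 4, 20, 12, 5, 21, 13, 8]
i: (SA[i-1],SA[i]) lcp shared
  1: (29,0) 1 'a'
  2: (0,6) 1 'a'
  3: (6,1) 1 'a'
  4: (1,23) 2 'ac'
  5: (23,3) 2 'ac'
  6: (3,19) 3 'acd'
  7: (19,22) 0 ''
  8: (22,15) 1 'b'
  9: (15,16) 2 'bb'
  10: (16,25) 3 'bbc'
  11: (25,17) 1 'b'
  12: (17,26) 2 'bc'
  13: (26,10) 3 'bcc'
  14: (10,7) 1 'b'
  15: (7,28) 0 ''
  16: (28,2) 2 'ca'
  17: (2,18) 4 'cacd'
  18: (18,14) 1 'c'
  19: (14,24) 3 'cbb'
  20: (24,9) 2 'cb'
  21: (9,27) 1 'c'
  22: (27,11) 2 'cc'
  23: (11,4) 1 'c'
  24: (4,20) 2 'cd'
  25: (20,12) 2 'cd'
  26: (12,5) 0 ''
  27: (5,21) 1 'd'
  28: (21,13) 1 'd'
  29: (13,8) 3 'dcb'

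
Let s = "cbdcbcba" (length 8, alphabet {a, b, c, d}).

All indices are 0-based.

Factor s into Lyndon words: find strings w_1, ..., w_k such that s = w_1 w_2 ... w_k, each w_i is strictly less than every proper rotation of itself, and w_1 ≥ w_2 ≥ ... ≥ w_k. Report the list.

emit factor 1: 'c' (i=0, period=1)
emit factor 2: 'bdc' (i=1, period=3)
emit factor 3: 'bc' (i=4, period=2)
emit factor 4: 'b' (i=6, period=1)
emit factor 5: 'a' (i=7, period=1)

["c", "bdc", "bc", "b", "a"]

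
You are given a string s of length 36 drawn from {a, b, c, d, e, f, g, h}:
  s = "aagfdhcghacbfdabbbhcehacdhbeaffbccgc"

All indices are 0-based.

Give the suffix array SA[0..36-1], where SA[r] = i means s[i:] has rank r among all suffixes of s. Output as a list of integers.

rank | idx | suffix
   0 |   0 | aagfdhcghacbfdabbbhcehacdhbeaffbccgc
   1 |  14 | abbbhcehacdhbeaffbccgc
   2 |   9 | acbfdabbbhcehacdhbeaffbccgc
   3 |  22 | acdhbeaffbccgc
   4 |  28 | affbccgc
   5 |   1 | agfdhcghacbfdabbbhcehacdhbeaffbccgc
   6 |  15 | bbbhcehacdhbeaffbccgc
   7 |  16 | bbhcehacdhbeaffbccgc
   8 |  31 | bccgc
   9 |  26 | beaffbccgc
  10 |  11 | bfdabbbhcehacdhbeaffbccgc
  11 |  17 | bhcehacdhbeaffbccgc
  12 |  35 | c
  13 |  10 | cbfdabbbhcehacdhbeaffbccgc
  14 |  32 | ccgc
  15 |  23 | cdhbeaffbccgc
  16 |  19 | cehacdhbeaffbccgc
  17 |  33 | cgc
  18 |   6 | cghacbfdabbbhcehacdhbeaffbccgc
  19 |  13 | dabbbhcehacdhbeaffbccgc
  20 |  24 | dhbeaffbccgc
  21 |   4 | dhcghacbfdabbbhcehacdhbeaffbccgc
  22 |  27 | eaffbccgc
  23 |  20 | ehacdhbeaffbccgc
  24 |  30 | fbccgc
  25 |  12 | fdabbbhcehacdhbeaffbccgc
  26 |   3 | fdhcghacbfdabbbhcehacdhbeaffbccgc
  27 |  29 | ffbccgc
  28 |  34 | gc
  29 |   2 | gfdhcghacbfdabbbhcehacdhbeaffbccgc
  30 |   7 | ghacbfdabbbhcehacdhbeaffbccgc
  31 |   8 | hacbfdabbbhcehacdhbeaffbccgc
  32 |  21 | hacdhbeaffbccgc
  33 |  25 | hbeaffbccgc
  34 |  18 | hcehacdhbeaffbccgc
  35 |   5 | hcghacbfdabbbhcehacdhbeaffbccgc

[0, 14, 9, 22, 28, 1, 15, 16, 31, 26, 11, 17, 35, 10, 32, 23, 19, 33, 6, 13, 24, 4, 27, 20, 30, 12, 3, 29, 34, 2, 7, 8, 21, 25, 18, 5]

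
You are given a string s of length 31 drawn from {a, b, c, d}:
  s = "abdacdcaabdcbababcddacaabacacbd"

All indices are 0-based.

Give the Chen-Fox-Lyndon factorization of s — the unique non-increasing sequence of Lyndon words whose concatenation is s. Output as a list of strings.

["abdacdc", "aabdcbababcddac", "aabacacbd"]

emit factor 1: 'abdacdc' (i=0, period=7)
emit factor 2: 'aabdcbababcddac' (i=7, period=15)
emit factor 3: 'aabacacbd' (i=22, period=9)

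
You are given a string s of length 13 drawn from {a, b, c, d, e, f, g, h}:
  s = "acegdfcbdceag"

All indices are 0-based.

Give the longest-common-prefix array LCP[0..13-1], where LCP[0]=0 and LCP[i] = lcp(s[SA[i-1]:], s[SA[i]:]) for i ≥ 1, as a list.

[0, 1, 0, 0, 1, 2, 0, 1, 0, 1, 0, 0, 1]

rank→(start, suffix):
  0 → (0, 'acegdfcbdceag')
  1 → (11, 'ag')
  2 → (7, 'bdceag')
  3 → (6, 'cbdceag')
  4 → (9, 'ceag')
  5 → (1, 'cegdfcbdceag')
  6 → (8, 'dceag')
  7 → (4, 'dfcbdceag')
  8 → (10, 'eag')
  9 → (2, 'egdfcbdceag')
  10 → (5, 'fcbdceag')
  11 → (12, 'g')
  12 → (3, 'gdfcbdceag')

SA = [0, 11, 7, 6, 9, 1, 8, 4, 10, 2, 5, 12, 3]
i: (SA[i-1],SA[i]) lcp shared
  1: (0,11) 1 'a'
  2: (11,7) 0 ''
  3: (7,6) 0 ''
  4: (6,9) 1 'c'
  5: (9,1) 2 'ce'
  6: (1,8) 0 ''
  7: (8,4) 1 'd'
  8: (4,10) 0 ''
  9: (10,2) 1 'e'
  10: (2,5) 0 ''
  11: (5,12) 0 ''
  12: (12,3) 1 'g'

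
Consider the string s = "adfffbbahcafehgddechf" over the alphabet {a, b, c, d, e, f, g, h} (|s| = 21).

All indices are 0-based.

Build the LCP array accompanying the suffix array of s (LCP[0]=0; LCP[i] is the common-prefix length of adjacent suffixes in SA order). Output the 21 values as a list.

[0, 1, 1, 0, 1, 0, 1, 0, 1, 1, 0, 1, 0, 1, 1, 1, 2, 0, 0, 1, 1]

sorted suffixes:
  #0 SA[0]=0  'adfffbbahcafehgddechf'
  #1 SA[1]=10  'afehgddechf'
  #2 SA[2]=7  'ahcafehgddechf'
  #3 SA[3]=6  'bahcafehgddechf'
  #4 SA[4]=5  'bbahcafehgddechf'
  #5 SA[5]=9  'cafehgddechf'
  #6 SA[6]=18  'chf'
  #7 SA[7]=15  'ddechf'
  #8 SA[8]=16  'dechf'
  #9 SA[9]=1  'dfffbbahcafehgddechf'
  #10 SA[10]=17  'echf'
  #11 SA[11]=12  'ehgddechf'
  #12 SA[12]=20  'f'
  #13 SA[13]=4  'fbbahcafehgddechf'
  #14 SA[14]=11  'fehgddechf'
  #15 SA[15]=3  'ffbbahcafehgddechf'
  #16 SA[16]=2  'fffbbahcafehgddechf'
  #17 SA[17]=14  'gddechf'
  #18 SA[18]=8  'hcafehgddechf'
  #19 SA[19]=19  'hf'
  #20 SA[20]=13  'hgddechf'

SA = [0, 10, 7, 6, 5, 9, 18, 15, 16, 1, 17, 12, 20, 4, 11, 3, 2, 14, 8, 19, 13]
rank  pair      lcp
   1  s[0:],s[10:]  1  'a'
   2  s[10:],s[7:]  1  'a'
   3  s[7:],s[6:]  0  ''
   4  s[6:],s[5:]  1  'b'
   5  s[5:],s[9:]  0  ''
   6  s[9:],s[18:]  1  'c'
   7  s[18:],s[15:]  0  ''
   8  s[15:],s[16:]  1  'd'
   9  s[16:],s[1:]  1  'd'
  10  s[1:],s[17:]  0  ''
  11  s[17:],s[12:]  1  'e'
  12  s[12:],s[20:]  0  ''
  13  s[20:],s[4:]  1  'f'
  14  s[4:],s[11:]  1  'f'
  15  s[11:],s[3:]  1  'f'
  16  s[3:],s[2:]  2  'ff'
  17  s[2:],s[14:]  0  ''
  18  s[14:],s[8:]  0  ''
  19  s[8:],s[19:]  1  'h'
  20  s[19:],s[13:]  1  'h'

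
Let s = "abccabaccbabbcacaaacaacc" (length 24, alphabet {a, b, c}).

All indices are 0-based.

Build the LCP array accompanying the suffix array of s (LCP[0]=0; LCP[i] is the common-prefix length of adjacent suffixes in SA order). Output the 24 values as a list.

rank | idx | suffix
   0 |  16 | aaacaacc
   1 |  17 | aacaacc
   2 |  20 | aacc
   3 |   4 | abaccbabbcacaaacaacc
   4 |  10 | abbcacaaacaacc
   5 |   0 | abccabaccbabbcacaaacaacc
   6 |  14 | acaaacaacc
   7 |  18 | acaacc
   8 |  21 | acc
   9 |   6 | accbabbcacaaacaacc
  10 |   9 | babbcacaaacaacc
  11 |   5 | baccbabbcacaaacaacc
  12 |  11 | bbcacaaacaacc
  13 |  12 | bcacaaacaacc
  14 |   1 | bccabaccbabbcacaaacaacc
  15 |  23 | c
  16 |  15 | caaacaacc
  17 |  19 | caacc
  18 |   3 | cabaccbabbcacaaacaacc
  19 |  13 | cacaaacaacc
  20 |   8 | cbabbcacaaacaacc
  21 |  22 | cc
  22 |   2 | ccabaccbabbcacaaacaacc
  23 |   7 | ccbabbcacaaacaacc

SA = [16, 17, 20, 4, 10, 0, 14, 18, 21, 6, 9, 5, 11, 12, 1, 23, 15, 19, 3, 13, 8, 22, 2, 7]
rank  pair      lcp
   1  s[16:],s[17:]  2  'aa'
   2  s[17:],s[20:]  3  'aac'
   3  s[20:],s[4:]  1  'a'
   4  s[4:],s[10:]  2  'ab'
   5  s[10:],s[0:]  2  'ab'
   6  s[0:],s[14:]  1  'a'
   7  s[14:],s[18:]  4  'acaa'
   8  s[18:],s[21:]  2  'ac'
   9  s[21:],s[6:]  3  'acc'
  10  s[6:],s[9:]  0  ''
  11  s[9:],s[5:]  2  'ba'
  12  s[5:],s[11:]  1  'b'
  13  s[11:],s[12:]  1  'b'
  14  s[12:],s[1:]  2  'bc'
  15  s[1:],s[23:]  0  ''
  16  s[23:],s[15:]  1  'c'
  17  s[15:],s[19:]  3  'caa'
  18  s[19:],s[3:]  2  'ca'
  19  s[3:],s[13:]  2  'ca'
  20  s[13:],s[8:]  1  'c'
  21  s[8:],s[22:]  1  'c'
  22  s[22:],s[2:]  2  'cc'
  23  s[2:],s[7:]  2  'cc'

[0, 2, 3, 1, 2, 2, 1, 4, 2, 3, 0, 2, 1, 1, 2, 0, 1, 3, 2, 2, 1, 1, 2, 2]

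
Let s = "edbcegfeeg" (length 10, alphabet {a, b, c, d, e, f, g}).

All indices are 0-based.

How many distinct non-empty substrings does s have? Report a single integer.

rank | idx | suffix
   0 |   2 | bcegfeeg
   1 |   3 | cegfeeg
   2 |   1 | dbcegfeeg
   3 |   0 | edbcegfeeg
   4 |   7 | eeg
   5 |   8 | eg
   6 |   4 | egfeeg
   7 |   6 | feeg
   8 |   9 | g
   9 |   5 | gfeeg

SA = [2, 3, 1, 0, 7, 8, 4, 6, 9, 5]
rank  pair      lcp
   1  s[2:],s[3:]  0  ''
   2  s[3:],s[1:]  0  ''
   3  s[1:],s[0:]  0  ''
   4  s[0:],s[7:]  1  'e'
   5  s[7:],s[8:]  1  'e'
   6  s[8:],s[4:]  2  'eg'
   7  s[4:],s[6:]  0  ''
   8  s[6:],s[9:]  0  ''
   9  s[9:],s[5:]  1  'g'

n(n+1)/2 = 10·11/2 = 55
Σ LCP = 0 + 0 + 0 + 0 + 1 + 1 + 2 + 0 + 0 + 1 = 5
distinct = 55 − 5 = 50

50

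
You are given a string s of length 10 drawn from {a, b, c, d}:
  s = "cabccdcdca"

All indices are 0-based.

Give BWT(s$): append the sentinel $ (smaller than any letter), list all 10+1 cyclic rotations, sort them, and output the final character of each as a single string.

accad$bdccc

rank  rotation     last
    0  $cabccdcdca  a
    1  a$cabccdcdc  c
    2  abccdcdca$c  c
    3  bccdcdca$ca  a
    4  ca$cabccdcd  d
    5  cabccdcdca$  $
    6  ccdcdca$cab  b
    7  cdca$cabccd  d
    8  cdcdca$cabc  c
    9  dca$cabccdc  c
   10  dcdca$cabcc  c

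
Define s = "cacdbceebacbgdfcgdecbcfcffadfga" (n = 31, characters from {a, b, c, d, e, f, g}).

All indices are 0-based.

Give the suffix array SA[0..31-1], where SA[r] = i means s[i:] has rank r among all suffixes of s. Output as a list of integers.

[30, 9, 1, 26, 8, 4, 20, 11, 0, 19, 10, 2, 5, 21, 23, 15, 3, 17, 13, 27, 7, 18, 6, 25, 22, 14, 24, 28, 29, 16, 12]

rank→(start, suffix):
  0 → (30, 'a')
  1 → (9, 'acbgdfcgdecbcfcffadfga')
  2 → (1, 'acdbceebacbgdfcgdecbcfcffadfga')
  3 → (26, 'adfga')
  4 → (8, 'bacbgdfcgdecbcfcffadfga')
  5 → (4, 'bceebacbgdfcgdecbcfcffadfga')
  6 → (20, 'bcfcffadfga')
  7 → (11, 'bgdfcgdecbcfcffadfga')
  8 → (0, 'cacdbceebacbgdfcgdecbcfcffadfga')
  9 → (19, 'cbcfcffadfga')
  10 → (10, 'cbgdfcgdecbcfcffadfga')
  11 → (2, 'cdbceebacbgdfcgdecbcfcffadfga')
  12 → (5, 'ceebacbgdfcgdecbcfcffadfga')
  13 → (21, 'cfcffadfga')
  14 → (23, 'cffadfga')
  15 → (15, 'cgdecbcfcffadfga')
  16 → (3, 'dbceebacbgdfcgdecbcfcffadfga')
  17 → (17, 'decbcfcffadfga')
  18 → (13, 'dfcgdecbcfcffadfga')
  19 → (27, 'dfga')
  20 → (7, 'ebacbgdfcgdecbcfcffadfga')
  21 → (18, 'ecbcfcffadfga')
  22 → (6, 'eebacbgdfcgdecbcfcffadfga')
  23 → (25, 'fadfga')
  24 → (22, 'fcffadfga')
  25 → (14, 'fcgdecbcfcffadfga')
  26 → (24, 'ffadfga')
  27 → (28, 'fga')
  28 → (29, 'ga')
  29 → (16, 'gdecbcfcffadfga')
  30 → (12, 'gdfcgdecbcfcffadfga')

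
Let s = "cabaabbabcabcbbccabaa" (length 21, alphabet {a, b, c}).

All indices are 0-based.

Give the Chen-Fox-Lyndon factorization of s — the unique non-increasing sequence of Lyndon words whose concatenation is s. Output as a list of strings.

emit factor 1: 'c' (i=0, period=1)
emit factor 2: 'ab' (i=1, period=2)
emit factor 3: 'aabbabcabcbbccab' (i=3, period=16)
emit factor 4: 'a' (i=19, period=1)
emit factor 5: 'a' (i=20, period=1)

["c", "ab", "aabbabcabcbbccab", "a", "a"]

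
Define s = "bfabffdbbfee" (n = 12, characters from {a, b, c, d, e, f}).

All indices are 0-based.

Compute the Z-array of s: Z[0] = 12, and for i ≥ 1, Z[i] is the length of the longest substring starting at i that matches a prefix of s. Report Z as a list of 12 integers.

[12, 0, 0, 2, 0, 0, 0, 1, 2, 0, 0, 0]

Z[0]=12
i=1: outside box; Z[1]=0
i=2: outside box; Z[2]=0
i=3: outside box; Z[3]=2 scan→box=[3,5)
i=4: min(r-i=1, Z[1]=0)=0; Z[4]=0
i=5: outside box; Z[5]=0
i=6: outside box; Z[6]=0
i=7: outside box; Z[7]=1 scan→box=[7,8)
i=8: outside box; Z[8]=2 scan→box=[8,10)
i=9: min(r-i=1, Z[1]=0)=0; Z[9]=0
i=10: outside box; Z[10]=0
i=11: outside box; Z[11]=0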